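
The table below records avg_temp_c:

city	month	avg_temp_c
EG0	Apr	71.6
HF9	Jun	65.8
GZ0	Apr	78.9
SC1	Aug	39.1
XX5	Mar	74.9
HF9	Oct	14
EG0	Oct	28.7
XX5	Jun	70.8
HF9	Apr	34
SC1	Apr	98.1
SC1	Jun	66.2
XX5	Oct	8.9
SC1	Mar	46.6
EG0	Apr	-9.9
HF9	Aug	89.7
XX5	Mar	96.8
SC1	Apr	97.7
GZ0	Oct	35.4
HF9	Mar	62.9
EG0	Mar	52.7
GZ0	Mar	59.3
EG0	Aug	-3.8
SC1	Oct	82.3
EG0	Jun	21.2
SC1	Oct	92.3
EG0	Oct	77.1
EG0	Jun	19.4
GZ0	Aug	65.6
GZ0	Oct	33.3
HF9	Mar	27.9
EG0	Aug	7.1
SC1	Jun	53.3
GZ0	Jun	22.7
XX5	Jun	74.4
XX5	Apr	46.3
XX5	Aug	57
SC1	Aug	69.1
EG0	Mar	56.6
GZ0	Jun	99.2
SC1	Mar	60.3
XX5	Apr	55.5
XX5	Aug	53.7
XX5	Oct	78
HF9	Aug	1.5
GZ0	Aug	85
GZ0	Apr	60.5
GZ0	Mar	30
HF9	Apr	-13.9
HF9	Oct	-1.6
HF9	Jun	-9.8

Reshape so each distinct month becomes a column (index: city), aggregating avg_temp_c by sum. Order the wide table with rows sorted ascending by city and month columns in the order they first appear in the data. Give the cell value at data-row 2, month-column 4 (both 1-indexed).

With rows sorted ascending by city, row 2 is city=GZ0. month columns in first-appearance order: Apr, Jun, Aug, Mar, Oct; column 4 is Mar.
Long rows with city=GZ0, month=Mar: 59.3 + 30 = 89.3.

89.3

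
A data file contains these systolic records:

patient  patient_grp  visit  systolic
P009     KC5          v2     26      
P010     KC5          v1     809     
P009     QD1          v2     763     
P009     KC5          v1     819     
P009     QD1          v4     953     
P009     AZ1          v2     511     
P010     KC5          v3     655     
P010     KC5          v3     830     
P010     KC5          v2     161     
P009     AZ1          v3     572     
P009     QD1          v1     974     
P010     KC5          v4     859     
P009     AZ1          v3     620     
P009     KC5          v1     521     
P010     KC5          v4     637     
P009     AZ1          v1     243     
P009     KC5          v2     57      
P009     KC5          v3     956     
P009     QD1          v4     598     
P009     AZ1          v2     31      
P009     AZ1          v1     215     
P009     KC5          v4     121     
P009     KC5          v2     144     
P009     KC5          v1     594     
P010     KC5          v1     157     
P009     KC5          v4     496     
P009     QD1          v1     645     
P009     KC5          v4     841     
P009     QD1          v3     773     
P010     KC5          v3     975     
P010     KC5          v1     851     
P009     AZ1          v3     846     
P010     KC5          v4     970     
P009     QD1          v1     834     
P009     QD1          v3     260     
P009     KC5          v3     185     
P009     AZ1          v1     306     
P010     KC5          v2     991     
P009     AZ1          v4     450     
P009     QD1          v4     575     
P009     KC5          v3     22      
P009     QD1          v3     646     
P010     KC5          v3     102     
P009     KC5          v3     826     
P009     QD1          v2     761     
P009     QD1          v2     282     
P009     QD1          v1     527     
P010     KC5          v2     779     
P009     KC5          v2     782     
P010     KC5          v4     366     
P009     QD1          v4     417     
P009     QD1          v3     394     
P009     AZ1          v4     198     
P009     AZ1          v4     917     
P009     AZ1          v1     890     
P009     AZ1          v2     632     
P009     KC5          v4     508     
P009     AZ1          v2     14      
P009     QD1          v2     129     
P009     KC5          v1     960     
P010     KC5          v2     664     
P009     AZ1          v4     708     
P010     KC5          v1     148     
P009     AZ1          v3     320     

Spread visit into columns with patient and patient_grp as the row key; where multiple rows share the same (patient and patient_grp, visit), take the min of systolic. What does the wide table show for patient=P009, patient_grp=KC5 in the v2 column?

Rows with patient=P009, patient_grp=KC5 and visit=v2: systolic values are 26, 57, 144, 782.
min(26, 57, 144, 782) = 26.

26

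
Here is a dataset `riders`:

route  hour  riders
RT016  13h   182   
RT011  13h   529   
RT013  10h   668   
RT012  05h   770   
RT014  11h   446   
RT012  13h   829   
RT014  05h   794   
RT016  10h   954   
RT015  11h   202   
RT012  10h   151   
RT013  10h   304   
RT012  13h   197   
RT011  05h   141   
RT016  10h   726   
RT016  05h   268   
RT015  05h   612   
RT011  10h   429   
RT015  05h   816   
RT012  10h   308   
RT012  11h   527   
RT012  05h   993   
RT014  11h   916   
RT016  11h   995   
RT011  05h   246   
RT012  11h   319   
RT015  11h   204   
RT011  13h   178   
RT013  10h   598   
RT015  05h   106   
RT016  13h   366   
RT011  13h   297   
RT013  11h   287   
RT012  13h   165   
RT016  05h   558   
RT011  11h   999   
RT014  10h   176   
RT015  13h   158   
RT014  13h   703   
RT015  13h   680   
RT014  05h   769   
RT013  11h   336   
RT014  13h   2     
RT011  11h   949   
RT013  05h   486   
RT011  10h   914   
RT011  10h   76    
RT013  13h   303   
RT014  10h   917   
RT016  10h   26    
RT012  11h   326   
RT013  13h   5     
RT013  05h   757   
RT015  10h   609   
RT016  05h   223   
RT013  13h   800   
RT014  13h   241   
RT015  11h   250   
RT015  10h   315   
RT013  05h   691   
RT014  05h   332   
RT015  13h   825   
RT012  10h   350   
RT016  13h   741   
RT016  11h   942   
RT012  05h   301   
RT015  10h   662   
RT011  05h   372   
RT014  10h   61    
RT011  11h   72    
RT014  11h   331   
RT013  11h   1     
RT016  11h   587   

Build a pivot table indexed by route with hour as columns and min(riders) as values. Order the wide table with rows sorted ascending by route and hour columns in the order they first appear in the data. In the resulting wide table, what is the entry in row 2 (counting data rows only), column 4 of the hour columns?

319

With rows sorted ascending by route, row 2 is route=RT012. hour columns in first-appearance order: 13h, 10h, 05h, 11h; column 4 is 11h.
Long rows with route=RT012, hour=11h: min(527, 319, 326) = 319.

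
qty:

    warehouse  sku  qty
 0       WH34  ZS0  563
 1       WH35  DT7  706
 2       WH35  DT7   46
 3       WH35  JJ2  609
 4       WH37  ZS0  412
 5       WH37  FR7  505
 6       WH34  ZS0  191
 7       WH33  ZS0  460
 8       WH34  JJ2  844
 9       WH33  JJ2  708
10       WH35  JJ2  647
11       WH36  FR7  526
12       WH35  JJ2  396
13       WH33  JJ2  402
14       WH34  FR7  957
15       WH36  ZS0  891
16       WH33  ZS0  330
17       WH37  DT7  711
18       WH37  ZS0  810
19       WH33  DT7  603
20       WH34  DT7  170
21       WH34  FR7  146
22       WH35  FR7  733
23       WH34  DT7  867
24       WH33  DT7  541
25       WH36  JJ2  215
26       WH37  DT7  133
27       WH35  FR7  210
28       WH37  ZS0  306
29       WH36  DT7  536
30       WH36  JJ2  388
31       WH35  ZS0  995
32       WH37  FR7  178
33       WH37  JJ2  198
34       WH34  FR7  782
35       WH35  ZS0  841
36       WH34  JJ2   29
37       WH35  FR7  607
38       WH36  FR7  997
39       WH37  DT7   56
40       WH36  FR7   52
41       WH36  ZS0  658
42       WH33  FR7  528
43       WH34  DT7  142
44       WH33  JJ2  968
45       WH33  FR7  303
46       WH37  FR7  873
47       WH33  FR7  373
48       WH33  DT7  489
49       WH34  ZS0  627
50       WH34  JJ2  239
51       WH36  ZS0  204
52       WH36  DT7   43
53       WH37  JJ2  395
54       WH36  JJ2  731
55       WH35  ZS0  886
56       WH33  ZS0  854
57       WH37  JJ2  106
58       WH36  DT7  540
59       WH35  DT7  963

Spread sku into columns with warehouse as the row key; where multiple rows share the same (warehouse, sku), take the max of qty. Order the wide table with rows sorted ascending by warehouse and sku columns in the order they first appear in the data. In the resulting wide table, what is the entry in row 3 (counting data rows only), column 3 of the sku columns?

With rows sorted ascending by warehouse, row 3 is warehouse=WH35. sku columns in first-appearance order: ZS0, DT7, JJ2, FR7; column 3 is JJ2.
Long rows with warehouse=WH35, sku=JJ2: max(609, 647, 396) = 647.

647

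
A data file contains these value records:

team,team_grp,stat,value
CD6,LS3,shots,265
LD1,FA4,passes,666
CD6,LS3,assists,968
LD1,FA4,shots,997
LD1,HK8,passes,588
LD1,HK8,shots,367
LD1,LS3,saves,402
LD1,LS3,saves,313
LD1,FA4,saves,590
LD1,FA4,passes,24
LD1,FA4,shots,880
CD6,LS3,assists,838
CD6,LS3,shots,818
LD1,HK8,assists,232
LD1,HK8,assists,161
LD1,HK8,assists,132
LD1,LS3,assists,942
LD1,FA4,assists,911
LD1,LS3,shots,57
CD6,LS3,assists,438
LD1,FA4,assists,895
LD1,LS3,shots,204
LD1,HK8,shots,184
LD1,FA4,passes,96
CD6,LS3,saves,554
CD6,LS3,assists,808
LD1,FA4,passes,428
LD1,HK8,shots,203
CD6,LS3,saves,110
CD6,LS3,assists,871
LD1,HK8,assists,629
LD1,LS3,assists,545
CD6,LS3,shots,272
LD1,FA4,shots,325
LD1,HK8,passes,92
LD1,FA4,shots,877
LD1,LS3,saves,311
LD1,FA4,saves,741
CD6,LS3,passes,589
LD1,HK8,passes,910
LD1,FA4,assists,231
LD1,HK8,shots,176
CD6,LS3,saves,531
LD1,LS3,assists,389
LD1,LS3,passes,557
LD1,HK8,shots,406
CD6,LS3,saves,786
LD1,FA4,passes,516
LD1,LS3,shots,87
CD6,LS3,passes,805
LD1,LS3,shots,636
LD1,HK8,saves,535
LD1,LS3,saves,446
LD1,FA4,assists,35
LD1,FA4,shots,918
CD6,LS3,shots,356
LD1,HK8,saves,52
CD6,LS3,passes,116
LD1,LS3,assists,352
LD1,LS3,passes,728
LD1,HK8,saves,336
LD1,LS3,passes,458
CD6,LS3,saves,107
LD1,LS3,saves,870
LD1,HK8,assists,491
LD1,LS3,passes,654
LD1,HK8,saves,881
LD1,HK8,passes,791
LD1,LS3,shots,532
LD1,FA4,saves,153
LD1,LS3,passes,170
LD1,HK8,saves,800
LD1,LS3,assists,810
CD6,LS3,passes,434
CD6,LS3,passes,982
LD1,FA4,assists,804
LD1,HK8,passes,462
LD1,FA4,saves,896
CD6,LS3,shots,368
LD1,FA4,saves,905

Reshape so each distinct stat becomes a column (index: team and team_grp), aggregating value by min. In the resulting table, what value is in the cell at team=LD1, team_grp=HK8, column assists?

Rows with team=LD1, team_grp=HK8 and stat=assists: value values are 232, 161, 132, 629, 491.
min(232, 161, 132, 629, 491) = 132.

132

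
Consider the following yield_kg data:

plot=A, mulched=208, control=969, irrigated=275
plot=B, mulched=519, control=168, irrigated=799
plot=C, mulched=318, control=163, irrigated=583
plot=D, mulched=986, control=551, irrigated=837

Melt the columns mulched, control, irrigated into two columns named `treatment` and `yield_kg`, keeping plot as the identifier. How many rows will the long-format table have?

12

4 plot values × 3 melted columns = 12 rows.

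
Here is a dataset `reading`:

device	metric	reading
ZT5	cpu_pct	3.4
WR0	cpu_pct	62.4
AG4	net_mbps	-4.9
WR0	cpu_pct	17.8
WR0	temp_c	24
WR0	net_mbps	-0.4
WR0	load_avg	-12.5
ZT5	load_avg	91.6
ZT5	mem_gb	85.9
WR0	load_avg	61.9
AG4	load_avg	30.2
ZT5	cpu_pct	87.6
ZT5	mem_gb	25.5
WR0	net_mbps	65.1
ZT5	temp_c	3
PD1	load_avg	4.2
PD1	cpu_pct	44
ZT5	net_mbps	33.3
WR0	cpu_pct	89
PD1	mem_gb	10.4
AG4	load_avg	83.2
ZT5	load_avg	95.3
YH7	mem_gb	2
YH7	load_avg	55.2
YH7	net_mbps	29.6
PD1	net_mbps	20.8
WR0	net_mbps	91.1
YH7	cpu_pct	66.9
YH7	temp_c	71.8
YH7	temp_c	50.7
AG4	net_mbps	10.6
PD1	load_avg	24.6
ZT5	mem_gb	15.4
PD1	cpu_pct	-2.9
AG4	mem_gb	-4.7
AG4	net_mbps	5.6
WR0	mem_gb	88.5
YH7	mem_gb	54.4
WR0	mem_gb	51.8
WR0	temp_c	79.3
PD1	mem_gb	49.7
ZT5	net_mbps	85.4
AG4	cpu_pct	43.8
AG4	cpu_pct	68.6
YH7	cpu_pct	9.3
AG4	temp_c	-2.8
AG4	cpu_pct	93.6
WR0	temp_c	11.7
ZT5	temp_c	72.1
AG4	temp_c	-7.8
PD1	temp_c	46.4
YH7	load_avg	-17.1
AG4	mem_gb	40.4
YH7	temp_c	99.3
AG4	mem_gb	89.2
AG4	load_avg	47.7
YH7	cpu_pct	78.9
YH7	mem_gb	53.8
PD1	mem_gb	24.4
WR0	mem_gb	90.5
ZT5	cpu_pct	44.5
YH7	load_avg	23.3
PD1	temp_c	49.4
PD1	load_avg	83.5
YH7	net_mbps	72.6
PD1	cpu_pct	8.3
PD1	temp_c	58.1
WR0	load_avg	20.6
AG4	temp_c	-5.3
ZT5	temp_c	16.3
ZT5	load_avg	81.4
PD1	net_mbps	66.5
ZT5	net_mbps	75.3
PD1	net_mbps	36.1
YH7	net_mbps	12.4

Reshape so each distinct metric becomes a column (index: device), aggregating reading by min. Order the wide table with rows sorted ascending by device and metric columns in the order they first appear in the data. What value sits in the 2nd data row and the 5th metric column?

With rows sorted ascending by device, row 2 is device=PD1. metric columns in first-appearance order: cpu_pct, net_mbps, temp_c, load_avg, mem_gb; column 5 is mem_gb.
Long rows with device=PD1, metric=mem_gb: min(10.4, 49.7, 24.4) = 10.4.

10.4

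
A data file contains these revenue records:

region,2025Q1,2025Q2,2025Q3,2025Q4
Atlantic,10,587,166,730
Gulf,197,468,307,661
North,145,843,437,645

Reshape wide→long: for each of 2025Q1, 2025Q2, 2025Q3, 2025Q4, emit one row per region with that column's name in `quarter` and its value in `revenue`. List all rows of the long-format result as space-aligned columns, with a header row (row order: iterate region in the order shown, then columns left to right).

region    quarter  revenue
Atlantic  2025Q1   10     
Atlantic  2025Q2   587    
Atlantic  2025Q3   166    
Atlantic  2025Q4   730    
Gulf      2025Q1   197    
Gulf      2025Q2   468    
Gulf      2025Q3   307    
Gulf      2025Q4   661    
North     2025Q1   145    
North     2025Q2   843    
North     2025Q3   437    
North     2025Q4   645    

Each (region, column) pair becomes one row: 3 × 4 = 12 rows.
For example, (Atlantic, 2025Q1) → revenue=10.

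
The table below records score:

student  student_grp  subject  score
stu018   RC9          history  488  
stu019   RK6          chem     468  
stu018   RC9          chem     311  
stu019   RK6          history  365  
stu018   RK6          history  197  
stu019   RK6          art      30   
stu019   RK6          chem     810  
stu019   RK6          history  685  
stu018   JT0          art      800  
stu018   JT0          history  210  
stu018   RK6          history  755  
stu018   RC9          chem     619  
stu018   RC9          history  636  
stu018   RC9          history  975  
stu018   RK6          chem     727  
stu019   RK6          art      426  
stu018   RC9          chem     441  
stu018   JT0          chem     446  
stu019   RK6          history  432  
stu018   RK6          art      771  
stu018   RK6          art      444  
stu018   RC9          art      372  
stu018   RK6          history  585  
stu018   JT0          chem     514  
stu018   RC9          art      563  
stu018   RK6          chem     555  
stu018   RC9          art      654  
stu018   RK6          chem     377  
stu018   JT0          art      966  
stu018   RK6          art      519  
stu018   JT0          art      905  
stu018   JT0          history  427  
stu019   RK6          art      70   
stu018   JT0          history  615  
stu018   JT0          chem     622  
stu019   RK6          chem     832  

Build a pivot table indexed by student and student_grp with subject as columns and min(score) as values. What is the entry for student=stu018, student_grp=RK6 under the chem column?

377

Rows with student=stu018, student_grp=RK6 and subject=chem: score values are 727, 555, 377.
min(727, 555, 377) = 377.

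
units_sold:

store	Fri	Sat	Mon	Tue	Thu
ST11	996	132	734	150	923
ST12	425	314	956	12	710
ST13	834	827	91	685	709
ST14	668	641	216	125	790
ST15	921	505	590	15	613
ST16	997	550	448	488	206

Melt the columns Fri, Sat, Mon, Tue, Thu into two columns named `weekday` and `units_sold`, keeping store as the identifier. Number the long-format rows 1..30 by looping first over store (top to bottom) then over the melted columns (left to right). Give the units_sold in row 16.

668

30 rows total (6 × 5). Row 16: index ⌊(16-1)/5⌋ = 3 into store → ST14; (16-1) mod 5 = 0 into the melted columns → Fri.
So row 16 is (ST14, Fri, 668); units_sold = 668.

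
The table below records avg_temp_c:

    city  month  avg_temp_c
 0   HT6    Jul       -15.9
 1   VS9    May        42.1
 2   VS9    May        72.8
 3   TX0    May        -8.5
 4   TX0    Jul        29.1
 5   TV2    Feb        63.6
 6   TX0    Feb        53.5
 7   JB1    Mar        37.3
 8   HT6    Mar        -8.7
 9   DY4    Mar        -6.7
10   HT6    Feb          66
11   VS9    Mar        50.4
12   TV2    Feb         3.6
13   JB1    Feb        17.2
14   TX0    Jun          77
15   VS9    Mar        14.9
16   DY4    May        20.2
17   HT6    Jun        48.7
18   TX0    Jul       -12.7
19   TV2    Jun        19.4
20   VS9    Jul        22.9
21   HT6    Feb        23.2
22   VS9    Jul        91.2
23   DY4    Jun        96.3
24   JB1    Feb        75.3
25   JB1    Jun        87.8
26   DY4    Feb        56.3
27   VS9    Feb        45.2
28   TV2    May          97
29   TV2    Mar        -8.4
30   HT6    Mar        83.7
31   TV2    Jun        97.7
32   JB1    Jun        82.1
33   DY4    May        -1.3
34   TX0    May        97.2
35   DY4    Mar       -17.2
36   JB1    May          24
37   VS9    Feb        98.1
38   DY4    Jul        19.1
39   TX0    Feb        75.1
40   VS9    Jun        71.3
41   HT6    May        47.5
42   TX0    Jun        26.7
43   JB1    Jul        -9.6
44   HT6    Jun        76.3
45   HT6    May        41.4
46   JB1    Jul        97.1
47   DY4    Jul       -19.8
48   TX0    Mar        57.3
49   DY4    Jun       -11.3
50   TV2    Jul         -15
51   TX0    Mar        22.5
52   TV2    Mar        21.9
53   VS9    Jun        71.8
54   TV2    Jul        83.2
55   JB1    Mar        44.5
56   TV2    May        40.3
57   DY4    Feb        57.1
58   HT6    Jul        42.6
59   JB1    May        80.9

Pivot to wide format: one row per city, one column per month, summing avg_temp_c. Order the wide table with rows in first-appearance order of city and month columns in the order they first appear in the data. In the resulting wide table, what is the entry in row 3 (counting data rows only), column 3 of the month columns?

128.6

With rows in first-appearance order of city, row 3 is city=TX0. month columns in first-appearance order: Jul, May, Feb, Mar, Jun; column 3 is Feb.
Long rows with city=TX0, month=Feb: 53.5 + 75.1 = 128.6.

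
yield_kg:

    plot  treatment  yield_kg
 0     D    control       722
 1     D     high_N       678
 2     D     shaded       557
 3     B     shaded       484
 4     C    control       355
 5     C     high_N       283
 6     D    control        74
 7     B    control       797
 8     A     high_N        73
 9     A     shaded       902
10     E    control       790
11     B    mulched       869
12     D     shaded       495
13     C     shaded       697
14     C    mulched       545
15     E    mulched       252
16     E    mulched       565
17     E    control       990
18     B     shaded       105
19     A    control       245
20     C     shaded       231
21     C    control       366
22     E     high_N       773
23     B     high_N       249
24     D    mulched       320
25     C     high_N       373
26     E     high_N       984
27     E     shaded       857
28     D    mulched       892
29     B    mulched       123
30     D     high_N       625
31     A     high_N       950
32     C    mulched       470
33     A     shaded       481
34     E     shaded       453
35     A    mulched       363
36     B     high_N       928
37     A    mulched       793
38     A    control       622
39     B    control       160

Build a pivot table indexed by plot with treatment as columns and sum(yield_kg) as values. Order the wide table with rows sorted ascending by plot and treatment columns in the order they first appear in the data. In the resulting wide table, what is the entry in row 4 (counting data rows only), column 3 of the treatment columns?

With rows sorted ascending by plot, row 4 is plot=D. treatment columns in first-appearance order: control, high_N, shaded, mulched; column 3 is shaded.
Long rows with plot=D, treatment=shaded: 557 + 495 = 1052.

1052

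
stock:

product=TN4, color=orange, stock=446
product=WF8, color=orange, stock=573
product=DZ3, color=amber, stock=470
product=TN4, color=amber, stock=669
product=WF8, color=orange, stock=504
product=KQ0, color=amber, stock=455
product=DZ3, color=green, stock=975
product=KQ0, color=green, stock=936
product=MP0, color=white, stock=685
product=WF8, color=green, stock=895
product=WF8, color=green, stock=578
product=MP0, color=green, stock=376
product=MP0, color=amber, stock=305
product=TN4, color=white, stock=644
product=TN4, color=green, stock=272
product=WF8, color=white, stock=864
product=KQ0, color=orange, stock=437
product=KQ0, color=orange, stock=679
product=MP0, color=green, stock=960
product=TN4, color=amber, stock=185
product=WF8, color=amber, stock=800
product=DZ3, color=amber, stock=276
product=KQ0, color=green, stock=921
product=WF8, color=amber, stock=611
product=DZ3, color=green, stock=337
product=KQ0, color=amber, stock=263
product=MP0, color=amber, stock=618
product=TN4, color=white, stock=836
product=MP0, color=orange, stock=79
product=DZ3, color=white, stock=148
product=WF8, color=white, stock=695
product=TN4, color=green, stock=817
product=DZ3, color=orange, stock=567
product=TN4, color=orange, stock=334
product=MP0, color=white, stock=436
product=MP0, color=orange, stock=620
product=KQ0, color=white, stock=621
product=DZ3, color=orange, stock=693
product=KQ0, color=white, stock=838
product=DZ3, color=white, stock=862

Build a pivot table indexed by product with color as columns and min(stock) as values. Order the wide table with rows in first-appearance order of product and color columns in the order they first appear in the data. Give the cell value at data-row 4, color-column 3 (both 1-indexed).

921

With rows in first-appearance order of product, row 4 is product=KQ0. color columns in first-appearance order: orange, amber, green, white; column 3 is green.
Long rows with product=KQ0, color=green: min(936, 921) = 921.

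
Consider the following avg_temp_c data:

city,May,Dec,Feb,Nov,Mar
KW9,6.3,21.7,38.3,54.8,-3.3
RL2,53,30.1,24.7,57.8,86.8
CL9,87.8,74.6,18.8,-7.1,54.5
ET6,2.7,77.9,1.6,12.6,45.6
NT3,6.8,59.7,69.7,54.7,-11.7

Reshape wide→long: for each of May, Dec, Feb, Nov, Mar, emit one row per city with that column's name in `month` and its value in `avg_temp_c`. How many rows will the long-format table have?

25

5 city values × 5 melted columns = 25 rows.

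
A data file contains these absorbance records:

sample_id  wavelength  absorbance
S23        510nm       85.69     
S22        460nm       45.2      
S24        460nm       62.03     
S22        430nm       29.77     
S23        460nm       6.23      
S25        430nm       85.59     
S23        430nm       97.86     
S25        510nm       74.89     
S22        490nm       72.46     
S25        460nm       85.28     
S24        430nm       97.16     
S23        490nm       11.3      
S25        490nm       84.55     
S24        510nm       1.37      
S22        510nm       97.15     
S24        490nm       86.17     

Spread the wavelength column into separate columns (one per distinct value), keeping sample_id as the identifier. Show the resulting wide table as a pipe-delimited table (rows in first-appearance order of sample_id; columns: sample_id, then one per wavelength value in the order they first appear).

| sample_id | 510nm | 460nm | 430nm | 490nm |
| S23 | 85.69 | 6.23 | 97.86 | 11.3 |
| S22 | 97.15 | 45.2 | 29.77 | 72.46 |
| S24 | 1.37 | 62.03 | 97.16 | 86.17 |
| S25 | 74.89 | 85.28 | 85.59 | 84.55 |

Columns: sample_id plus the 4 distinct wavelength values (510nm, 460nm, 430nm, 490nm).
For example, row S23 column 510nm takes absorbance=85.69 from the long row (S23, 510nm).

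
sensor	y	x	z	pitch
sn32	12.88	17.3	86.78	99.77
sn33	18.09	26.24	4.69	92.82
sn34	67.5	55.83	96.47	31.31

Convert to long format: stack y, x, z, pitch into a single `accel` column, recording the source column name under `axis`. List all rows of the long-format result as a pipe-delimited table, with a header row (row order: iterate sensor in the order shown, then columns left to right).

| sensor | axis | accel |
| sn32 | y | 12.88 |
| sn32 | x | 17.3 |
| sn32 | z | 86.78 |
| sn32 | pitch | 99.77 |
| sn33 | y | 18.09 |
| sn33 | x | 26.24 |
| sn33 | z | 4.69 |
| sn33 | pitch | 92.82 |
| sn34 | y | 67.5 |
| sn34 | x | 55.83 |
| sn34 | z | 96.47 |
| sn34 | pitch | 31.31 |

Each (sensor, column) pair becomes one row: 3 × 4 = 12 rows.
For example, (sn32, y) → accel=12.88.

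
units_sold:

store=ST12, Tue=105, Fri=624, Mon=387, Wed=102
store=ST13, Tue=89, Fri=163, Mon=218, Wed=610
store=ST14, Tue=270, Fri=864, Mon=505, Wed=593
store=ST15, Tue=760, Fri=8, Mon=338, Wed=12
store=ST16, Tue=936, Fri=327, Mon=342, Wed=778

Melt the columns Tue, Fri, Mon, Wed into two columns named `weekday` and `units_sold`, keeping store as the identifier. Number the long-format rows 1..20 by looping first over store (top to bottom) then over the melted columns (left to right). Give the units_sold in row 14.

8

20 rows total (5 × 4). Row 14: index ⌊(14-1)/4⌋ = 3 into store → ST15; (14-1) mod 4 = 1 into the melted columns → Fri.
So row 14 is (ST15, Fri, 8); units_sold = 8.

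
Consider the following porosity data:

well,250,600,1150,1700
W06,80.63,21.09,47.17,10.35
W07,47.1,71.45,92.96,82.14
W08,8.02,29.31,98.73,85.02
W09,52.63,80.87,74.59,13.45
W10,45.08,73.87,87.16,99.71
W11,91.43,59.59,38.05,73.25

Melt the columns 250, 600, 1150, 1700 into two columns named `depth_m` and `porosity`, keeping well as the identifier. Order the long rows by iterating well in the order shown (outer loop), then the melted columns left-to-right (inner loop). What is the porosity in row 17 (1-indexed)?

24 rows total (6 × 4). Row 17: index ⌊(17-1)/4⌋ = 4 into well → W10; (17-1) mod 4 = 0 into the melted columns → 250.
So row 17 is (W10, 250, 45.08); porosity = 45.08.

45.08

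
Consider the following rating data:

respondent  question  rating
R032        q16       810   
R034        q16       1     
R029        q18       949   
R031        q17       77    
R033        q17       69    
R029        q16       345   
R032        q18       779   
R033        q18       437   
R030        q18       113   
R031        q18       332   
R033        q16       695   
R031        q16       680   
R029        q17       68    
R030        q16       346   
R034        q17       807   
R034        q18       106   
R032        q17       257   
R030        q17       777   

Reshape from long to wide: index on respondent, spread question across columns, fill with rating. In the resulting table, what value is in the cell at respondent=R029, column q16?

Wide layout: rows indexed by respondent, columns are the 3 distinct question values (q16, q18, q17).
Cell (respondent=R029, question=q16) draws from the long row where respondent=R029 and question=q16, which has rating=345.

345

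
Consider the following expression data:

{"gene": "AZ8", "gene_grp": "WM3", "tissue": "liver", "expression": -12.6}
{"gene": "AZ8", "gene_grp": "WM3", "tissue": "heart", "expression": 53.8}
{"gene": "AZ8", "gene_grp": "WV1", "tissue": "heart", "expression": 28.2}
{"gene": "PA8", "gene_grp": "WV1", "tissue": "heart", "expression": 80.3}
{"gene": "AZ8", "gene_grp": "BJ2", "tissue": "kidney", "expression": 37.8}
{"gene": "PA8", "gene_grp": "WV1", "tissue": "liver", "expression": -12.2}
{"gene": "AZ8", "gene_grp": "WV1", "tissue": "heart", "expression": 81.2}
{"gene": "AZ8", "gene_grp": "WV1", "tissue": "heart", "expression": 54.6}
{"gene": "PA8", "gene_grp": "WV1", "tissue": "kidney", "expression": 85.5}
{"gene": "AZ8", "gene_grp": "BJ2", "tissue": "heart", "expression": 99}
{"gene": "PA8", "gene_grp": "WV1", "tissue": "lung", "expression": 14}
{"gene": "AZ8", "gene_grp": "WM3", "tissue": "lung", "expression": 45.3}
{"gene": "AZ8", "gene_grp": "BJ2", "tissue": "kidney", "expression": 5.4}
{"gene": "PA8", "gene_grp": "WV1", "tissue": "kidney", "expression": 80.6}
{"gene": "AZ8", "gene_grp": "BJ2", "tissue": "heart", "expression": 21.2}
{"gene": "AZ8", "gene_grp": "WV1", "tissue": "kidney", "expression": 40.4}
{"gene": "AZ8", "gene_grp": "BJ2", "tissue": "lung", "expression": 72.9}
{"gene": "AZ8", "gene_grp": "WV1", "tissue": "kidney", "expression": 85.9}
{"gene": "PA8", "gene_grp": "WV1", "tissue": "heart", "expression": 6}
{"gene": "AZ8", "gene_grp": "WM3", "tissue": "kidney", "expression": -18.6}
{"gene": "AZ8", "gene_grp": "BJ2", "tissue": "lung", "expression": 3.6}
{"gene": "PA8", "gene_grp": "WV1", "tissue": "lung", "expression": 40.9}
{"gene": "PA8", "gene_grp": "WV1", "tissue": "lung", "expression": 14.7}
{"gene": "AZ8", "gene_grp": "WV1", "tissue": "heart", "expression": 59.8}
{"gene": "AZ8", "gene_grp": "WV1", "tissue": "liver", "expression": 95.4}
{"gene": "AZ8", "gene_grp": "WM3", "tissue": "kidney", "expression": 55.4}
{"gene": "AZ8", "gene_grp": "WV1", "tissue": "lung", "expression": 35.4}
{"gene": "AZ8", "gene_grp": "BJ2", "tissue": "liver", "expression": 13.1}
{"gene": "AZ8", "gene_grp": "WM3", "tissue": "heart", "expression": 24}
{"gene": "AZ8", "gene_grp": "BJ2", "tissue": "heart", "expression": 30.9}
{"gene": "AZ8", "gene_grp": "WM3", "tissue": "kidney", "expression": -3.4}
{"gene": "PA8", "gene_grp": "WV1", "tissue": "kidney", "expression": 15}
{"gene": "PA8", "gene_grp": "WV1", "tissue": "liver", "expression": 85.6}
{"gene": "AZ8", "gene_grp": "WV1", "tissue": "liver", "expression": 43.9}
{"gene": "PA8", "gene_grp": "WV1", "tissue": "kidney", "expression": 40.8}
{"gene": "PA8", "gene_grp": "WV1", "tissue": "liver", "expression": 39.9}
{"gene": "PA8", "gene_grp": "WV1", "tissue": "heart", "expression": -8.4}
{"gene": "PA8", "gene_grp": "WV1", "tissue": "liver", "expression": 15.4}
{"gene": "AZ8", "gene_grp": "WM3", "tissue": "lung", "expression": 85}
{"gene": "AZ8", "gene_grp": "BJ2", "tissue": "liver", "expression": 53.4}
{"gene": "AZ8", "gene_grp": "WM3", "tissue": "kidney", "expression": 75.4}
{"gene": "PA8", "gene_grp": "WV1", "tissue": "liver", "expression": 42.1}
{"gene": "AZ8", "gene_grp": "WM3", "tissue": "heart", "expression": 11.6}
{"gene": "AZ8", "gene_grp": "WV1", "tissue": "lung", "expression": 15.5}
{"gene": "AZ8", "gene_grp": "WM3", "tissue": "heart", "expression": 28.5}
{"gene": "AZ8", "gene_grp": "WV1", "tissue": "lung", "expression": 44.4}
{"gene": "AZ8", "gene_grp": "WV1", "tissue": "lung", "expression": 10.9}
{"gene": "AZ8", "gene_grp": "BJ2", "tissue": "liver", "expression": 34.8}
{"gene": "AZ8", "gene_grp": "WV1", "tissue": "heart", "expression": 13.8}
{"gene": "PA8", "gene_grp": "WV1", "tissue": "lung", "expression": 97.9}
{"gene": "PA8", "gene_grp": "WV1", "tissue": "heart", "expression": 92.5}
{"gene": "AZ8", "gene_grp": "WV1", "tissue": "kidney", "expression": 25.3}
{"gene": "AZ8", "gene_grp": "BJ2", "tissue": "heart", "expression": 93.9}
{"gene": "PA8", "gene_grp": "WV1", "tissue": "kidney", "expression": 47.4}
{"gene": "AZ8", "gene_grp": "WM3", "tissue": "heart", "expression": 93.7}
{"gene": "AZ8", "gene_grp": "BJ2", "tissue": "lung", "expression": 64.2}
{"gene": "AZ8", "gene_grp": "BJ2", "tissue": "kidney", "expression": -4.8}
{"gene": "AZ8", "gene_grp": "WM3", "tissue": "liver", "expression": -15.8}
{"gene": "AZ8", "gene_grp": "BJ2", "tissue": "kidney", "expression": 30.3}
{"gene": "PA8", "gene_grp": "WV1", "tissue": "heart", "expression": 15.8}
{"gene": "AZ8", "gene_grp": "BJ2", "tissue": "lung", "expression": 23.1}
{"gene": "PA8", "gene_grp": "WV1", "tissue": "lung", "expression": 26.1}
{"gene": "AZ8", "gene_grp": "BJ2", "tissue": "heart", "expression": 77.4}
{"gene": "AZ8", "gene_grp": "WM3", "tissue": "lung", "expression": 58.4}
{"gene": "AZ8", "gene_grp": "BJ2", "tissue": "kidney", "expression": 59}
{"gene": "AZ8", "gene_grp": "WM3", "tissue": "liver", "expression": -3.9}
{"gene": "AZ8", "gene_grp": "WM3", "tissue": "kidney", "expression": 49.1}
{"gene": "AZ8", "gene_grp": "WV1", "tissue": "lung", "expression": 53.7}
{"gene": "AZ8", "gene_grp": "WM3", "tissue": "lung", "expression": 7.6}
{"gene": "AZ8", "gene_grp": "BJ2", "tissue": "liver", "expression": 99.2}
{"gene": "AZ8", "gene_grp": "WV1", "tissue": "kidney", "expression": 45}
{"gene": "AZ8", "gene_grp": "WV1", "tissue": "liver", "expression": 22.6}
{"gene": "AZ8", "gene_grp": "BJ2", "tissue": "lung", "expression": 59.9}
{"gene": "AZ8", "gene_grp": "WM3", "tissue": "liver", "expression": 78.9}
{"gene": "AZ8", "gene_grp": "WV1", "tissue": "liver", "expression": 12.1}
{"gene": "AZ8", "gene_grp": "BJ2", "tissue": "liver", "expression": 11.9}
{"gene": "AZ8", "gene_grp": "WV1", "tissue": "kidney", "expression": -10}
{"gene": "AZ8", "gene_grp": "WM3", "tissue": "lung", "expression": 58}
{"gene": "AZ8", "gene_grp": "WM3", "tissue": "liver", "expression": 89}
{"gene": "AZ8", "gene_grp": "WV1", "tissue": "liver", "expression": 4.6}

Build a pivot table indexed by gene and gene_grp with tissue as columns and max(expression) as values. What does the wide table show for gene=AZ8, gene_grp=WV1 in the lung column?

53.7

Rows with gene=AZ8, gene_grp=WV1 and tissue=lung: expression values are 35.4, 15.5, 44.4, 10.9, 53.7.
max(35.4, 15.5, 44.4, 10.9, 53.7) = 53.7.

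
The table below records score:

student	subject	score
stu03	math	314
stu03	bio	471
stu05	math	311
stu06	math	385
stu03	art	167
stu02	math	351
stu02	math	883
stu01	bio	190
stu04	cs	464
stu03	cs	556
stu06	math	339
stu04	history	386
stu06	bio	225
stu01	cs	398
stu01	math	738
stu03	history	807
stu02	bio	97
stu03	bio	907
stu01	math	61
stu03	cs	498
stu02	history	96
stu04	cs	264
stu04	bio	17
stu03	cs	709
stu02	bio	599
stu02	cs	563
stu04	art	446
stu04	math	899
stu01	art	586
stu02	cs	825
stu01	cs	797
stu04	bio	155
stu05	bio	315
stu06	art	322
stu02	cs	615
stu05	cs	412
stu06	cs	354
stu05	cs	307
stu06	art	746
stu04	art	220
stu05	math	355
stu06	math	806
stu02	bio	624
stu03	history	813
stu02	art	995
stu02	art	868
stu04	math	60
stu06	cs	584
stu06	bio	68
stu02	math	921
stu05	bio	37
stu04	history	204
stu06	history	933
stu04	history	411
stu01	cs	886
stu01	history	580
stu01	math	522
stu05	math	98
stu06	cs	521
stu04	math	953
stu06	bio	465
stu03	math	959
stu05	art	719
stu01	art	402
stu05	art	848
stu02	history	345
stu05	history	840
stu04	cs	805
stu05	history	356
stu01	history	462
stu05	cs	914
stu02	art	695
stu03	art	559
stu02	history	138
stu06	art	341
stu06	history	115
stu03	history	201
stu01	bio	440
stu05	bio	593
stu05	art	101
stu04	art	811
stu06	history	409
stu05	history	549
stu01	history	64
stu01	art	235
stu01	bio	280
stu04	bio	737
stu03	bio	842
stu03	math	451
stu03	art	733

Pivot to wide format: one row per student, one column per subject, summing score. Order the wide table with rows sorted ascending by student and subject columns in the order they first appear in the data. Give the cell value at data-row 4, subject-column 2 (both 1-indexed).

909

With rows sorted ascending by student, row 4 is student=stu04. subject columns in first-appearance order: math, bio, art, cs, history; column 2 is bio.
Long rows with student=stu04, subject=bio: 17 + 155 + 737 = 909.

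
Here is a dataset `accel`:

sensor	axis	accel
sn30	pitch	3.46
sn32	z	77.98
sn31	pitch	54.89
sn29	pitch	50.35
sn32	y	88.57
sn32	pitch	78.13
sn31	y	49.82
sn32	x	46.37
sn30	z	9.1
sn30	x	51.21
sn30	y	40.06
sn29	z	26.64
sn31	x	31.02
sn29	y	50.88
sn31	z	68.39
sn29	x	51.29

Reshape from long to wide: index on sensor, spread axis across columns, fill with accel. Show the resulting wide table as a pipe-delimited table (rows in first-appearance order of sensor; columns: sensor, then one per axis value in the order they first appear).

| sensor | pitch | z | y | x |
| sn30 | 3.46 | 9.1 | 40.06 | 51.21 |
| sn32 | 78.13 | 77.98 | 88.57 | 46.37 |
| sn31 | 54.89 | 68.39 | 49.82 | 31.02 |
| sn29 | 50.35 | 26.64 | 50.88 | 51.29 |

Columns: sensor plus the 4 distinct axis values (pitch, z, y, x).
For example, row sn30 column pitch takes accel=3.46 from the long row (sn30, pitch).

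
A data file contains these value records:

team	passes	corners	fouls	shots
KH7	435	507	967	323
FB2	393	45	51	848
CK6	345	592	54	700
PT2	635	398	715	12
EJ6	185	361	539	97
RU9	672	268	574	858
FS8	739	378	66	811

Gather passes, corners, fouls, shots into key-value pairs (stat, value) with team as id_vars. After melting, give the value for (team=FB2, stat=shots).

848

Unpivoting turns each (team, wide-column) pair into one long row.
The wide cell at row FB2, column shots holds 848, so the long row (FB2, shots) has value=848.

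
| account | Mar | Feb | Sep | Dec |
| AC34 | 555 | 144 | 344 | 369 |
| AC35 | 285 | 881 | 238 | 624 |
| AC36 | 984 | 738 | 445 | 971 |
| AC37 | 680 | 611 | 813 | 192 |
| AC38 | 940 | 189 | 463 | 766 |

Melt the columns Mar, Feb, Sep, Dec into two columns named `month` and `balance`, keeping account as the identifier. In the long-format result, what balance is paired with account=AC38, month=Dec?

766

Unpivoting turns each (account, wide-column) pair into one long row.
The wide cell at row AC38, column Dec holds 766, so the long row (AC38, Dec) has balance=766.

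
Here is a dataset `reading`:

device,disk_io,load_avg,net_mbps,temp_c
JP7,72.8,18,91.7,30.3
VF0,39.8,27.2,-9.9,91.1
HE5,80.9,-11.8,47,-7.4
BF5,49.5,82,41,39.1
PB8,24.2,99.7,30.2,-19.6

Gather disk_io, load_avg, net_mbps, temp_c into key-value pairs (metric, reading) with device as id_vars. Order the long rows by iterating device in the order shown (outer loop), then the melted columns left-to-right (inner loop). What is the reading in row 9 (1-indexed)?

80.9

20 rows total (5 × 4). Row 9: index ⌊(9-1)/4⌋ = 2 into device → HE5; (9-1) mod 4 = 0 into the melted columns → disk_io.
So row 9 is (HE5, disk_io, 80.9); reading = 80.9.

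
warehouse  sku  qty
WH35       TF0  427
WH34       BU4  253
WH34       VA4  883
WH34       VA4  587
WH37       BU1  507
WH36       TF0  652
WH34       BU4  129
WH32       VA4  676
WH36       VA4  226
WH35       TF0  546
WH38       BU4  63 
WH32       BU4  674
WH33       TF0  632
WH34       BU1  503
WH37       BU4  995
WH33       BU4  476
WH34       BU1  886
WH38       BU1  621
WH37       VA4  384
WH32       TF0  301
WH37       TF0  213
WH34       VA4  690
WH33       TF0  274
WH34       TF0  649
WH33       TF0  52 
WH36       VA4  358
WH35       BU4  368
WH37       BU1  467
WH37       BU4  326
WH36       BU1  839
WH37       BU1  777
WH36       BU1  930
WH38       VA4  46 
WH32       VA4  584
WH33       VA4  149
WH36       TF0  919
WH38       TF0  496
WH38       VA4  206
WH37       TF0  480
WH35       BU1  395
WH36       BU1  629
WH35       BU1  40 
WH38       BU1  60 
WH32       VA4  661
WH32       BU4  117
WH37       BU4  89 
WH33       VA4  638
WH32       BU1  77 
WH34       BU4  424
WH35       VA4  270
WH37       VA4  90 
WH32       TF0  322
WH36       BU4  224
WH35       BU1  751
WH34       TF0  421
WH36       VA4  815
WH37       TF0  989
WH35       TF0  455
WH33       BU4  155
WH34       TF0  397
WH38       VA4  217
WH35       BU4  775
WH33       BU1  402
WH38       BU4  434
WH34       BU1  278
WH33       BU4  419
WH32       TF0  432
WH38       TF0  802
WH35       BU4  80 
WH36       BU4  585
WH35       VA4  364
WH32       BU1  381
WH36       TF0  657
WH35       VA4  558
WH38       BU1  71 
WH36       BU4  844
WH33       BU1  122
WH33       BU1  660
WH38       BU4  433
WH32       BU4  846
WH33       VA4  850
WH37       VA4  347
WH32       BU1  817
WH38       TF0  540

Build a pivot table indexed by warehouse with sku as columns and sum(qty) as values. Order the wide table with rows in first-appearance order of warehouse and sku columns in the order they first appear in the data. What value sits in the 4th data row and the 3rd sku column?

1399

With rows in first-appearance order of warehouse, row 4 is warehouse=WH36. sku columns in first-appearance order: TF0, BU4, VA4, BU1; column 3 is VA4.
Long rows with warehouse=WH36, sku=VA4: 226 + 358 + 815 = 1399.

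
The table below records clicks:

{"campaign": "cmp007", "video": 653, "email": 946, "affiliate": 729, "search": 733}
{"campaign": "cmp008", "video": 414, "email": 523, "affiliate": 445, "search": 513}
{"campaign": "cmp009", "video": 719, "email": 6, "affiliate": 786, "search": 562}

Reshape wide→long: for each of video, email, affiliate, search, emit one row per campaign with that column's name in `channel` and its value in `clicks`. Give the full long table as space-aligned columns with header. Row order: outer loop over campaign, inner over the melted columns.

campaign  channel    clicks
cmp007    video      653   
cmp007    email      946   
cmp007    affiliate  729   
cmp007    search     733   
cmp008    video      414   
cmp008    email      523   
cmp008    affiliate  445   
cmp008    search     513   
cmp009    video      719   
cmp009    email      6     
cmp009    affiliate  786   
cmp009    search     562   

Each (campaign, column) pair becomes one row: 3 × 4 = 12 rows.
For example, (cmp007, video) → clicks=653.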